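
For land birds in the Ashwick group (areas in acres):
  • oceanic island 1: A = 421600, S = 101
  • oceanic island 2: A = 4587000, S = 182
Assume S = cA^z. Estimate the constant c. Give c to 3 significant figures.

4.14

z = ln(S₂/S₁) / ln(A₂/A₁) = ln(182/101) / ln(4587000/421600) = 0.5889 / 2.3869 = 0.2467
c = S₁ / A₁^z = 101 / 421600^0.2467 = 101 / 24.42 = 4.136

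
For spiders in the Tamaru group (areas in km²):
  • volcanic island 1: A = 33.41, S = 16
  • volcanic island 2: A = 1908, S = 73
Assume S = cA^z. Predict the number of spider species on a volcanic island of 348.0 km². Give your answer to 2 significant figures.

z = ln(73/16) / ln(1908/33.41) = 1.5179 / 4.0450 = 0.3753
c = 16 / 33.41^0.3753 = 16 / 3.731 = 4.288
S₃ = 4.288 × 348^0.3753 = 4.288 × 8.989 ≈ 38.55

39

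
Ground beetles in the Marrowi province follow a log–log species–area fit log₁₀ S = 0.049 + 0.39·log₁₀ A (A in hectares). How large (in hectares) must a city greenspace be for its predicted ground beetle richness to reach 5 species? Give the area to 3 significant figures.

5 = 1.119 × A^0.39  ⇒  A^0.39 = 5/1.119 = 4.467
ln A = ln(4.467) / 0.39 = 1.4966 / 0.39 = 3.8375
A = e^3.8375 ≈ 46.41 hectares

46.4 hectares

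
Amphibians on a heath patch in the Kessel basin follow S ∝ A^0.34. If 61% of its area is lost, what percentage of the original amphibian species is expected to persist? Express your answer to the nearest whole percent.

73%

S_new/S_old = (A_new/A_old)^z = 0.39^0.34
= exp(0.34 × ln 0.39) = exp(0.34 × -0.9416) = exp(-0.3201) ≈ 0.726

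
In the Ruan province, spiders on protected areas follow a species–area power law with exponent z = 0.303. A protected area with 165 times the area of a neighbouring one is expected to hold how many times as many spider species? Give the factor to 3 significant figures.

S₂/S₁ = (A₂/A₁)^z = 165^0.303
ln(S₂/S₁) = 0.303 × ln 165 = 0.303 × 5.1059 = 1.5471
S₂/S₁ = e^1.5471 ≈ 4.698

4.70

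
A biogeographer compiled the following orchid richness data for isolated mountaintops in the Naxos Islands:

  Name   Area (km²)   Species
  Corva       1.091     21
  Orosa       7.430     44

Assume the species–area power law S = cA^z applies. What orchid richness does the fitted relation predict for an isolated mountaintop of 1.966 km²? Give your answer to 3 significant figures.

26.4

z = ln(44/21) / ln(7.43/1.091) = 0.7397 / 1.9184 = 0.3856
c = 21 / 1.091^0.3856 = 21 / 1.034 = 20.31
S₃ = 20.31 × 1.966^0.3856 = 20.31 × 1.298 ≈ 26.35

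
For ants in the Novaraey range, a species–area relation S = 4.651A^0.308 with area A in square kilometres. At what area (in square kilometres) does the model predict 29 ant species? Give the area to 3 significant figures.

381 square kilometres

29 = 4.651 × A^0.308  ⇒  A^0.308 = 29/4.651 = 6.235
ln A = ln(6.235) / 0.308 = 1.8302 / 0.308 = 5.9423
A = e^5.9423 ≈ 380.8 square kilometres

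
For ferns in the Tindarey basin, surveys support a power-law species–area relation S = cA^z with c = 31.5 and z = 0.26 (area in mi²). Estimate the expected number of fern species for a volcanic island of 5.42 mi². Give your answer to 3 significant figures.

48.9

S = 31.5 × 5.42^0.26
ln S = ln 31.5 + 0.26 × ln 5.42 = 3.4500 + 0.26 × 1.6901 = 3.8894
S = e^3.8894 ≈ 48.88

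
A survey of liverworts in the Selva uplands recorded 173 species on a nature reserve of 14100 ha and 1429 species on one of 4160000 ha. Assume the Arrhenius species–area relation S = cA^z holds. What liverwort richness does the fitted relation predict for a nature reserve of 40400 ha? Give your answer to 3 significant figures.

z = ln(1429/173) / ln(4160000/14100) = 2.1114 / 5.6871 = 0.3713
c = 173 / 14100^0.3713 = 173 / 34.71 = 4.984
S₃ = 4.984 × 40400^0.3713 = 4.984 × 51.31 ≈ 255.7

256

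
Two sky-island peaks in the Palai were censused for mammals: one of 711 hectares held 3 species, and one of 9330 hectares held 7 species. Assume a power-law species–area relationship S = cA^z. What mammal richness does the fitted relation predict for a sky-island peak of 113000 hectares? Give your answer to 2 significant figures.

16

z = ln(7/3) / ln(9330/711) = 0.8473 / 2.5743 = 0.3291
c = 3 / 711^0.3291 = 3 / 8.683 = 0.3455
S₃ = 0.3455 × 113000^0.3291 = 0.3455 × 46.04 ≈ 15.91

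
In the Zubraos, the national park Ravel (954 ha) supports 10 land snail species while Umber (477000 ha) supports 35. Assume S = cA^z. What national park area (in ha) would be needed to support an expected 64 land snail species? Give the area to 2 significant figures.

9500000 ha

z = ln(35/10) / ln(477000/954) = 1.2528 / 6.2146 = 0.2016
c = 10 / 954^0.2016 = 10 / 3.987 = 2.508
A = (64/2.508)^(1/0.2016) ⇒ ln A = ln(25.52)/0.2016 = 16.0692
A = e^16.0692 ≈ 9523194 ha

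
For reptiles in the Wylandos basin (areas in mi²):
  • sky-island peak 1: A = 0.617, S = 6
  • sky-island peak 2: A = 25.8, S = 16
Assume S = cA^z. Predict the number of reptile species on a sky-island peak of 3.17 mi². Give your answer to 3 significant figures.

z = ln(16/6) / ln(25.8/0.617) = 0.9808 / 3.7333 = 0.2627
c = 6 / 0.617^0.2627 = 6 / 0.8809 = 6.812
S₃ = 6.812 × 3.17^0.2627 = 6.812 × 1.354 ≈ 9.223

9.22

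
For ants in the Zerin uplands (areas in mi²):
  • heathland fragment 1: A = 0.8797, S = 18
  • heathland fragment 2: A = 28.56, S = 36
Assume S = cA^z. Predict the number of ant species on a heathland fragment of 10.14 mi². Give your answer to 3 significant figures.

29.3

z = ln(36/18) / ln(28.56/0.8797) = 0.6931 / 3.4802 = 0.1992
c = 18 / 0.8797^0.1992 = 18 / 0.9748 = 18.47
S₃ = 18.47 × 10.14^0.1992 = 18.47 × 1.586 ≈ 29.29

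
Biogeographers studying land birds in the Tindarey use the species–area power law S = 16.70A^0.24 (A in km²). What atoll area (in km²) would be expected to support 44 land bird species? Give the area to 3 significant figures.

56.6 km²

44 = 16.7 × A^0.24  ⇒  A^0.24 = 44/16.7 = 2.635
ln A = ln(2.635) / 0.24 = 0.9688 / 0.24 = 4.0366
A = e^4.0366 ≈ 56.63 km²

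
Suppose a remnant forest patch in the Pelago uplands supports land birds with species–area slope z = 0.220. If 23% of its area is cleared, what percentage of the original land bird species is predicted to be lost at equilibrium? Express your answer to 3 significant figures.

5.59%

S_new/S_old = (A_new/A_old)^z = 0.77^0.22
= exp(0.22 × ln 0.77) = exp(0.22 × -0.2614) = exp(-0.0575) ≈ 0.9441
Fraction lost = 1 − 0.9441 = 0.05588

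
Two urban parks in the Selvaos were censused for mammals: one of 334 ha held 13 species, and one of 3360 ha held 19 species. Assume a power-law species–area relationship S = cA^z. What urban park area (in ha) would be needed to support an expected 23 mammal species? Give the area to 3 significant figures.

z = ln(19/13) / ln(3360/334) = 0.3795 / 2.3086 = 0.1644
c = 13 / 334^0.1644 = 13 / 2.599 = 5.001
A = (23/5.001)^(1/0.1644) ⇒ ln A = ln(4.599)/0.1644 = 9.2819
A = e^9.2819 ≈ 10742 ha

10700 ha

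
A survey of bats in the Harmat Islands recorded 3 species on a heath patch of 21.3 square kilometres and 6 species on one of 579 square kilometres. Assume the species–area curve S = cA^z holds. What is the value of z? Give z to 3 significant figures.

0.210

Taking logs: ln S = ln c + z ln A, so z = (ln S₂ − ln S₁)/(ln A₂ − ln A₁).
z = ln(6/3) / ln(579/21.3) = ln(2) / ln(27.18) = 0.6931 / 3.3026 = 0.2099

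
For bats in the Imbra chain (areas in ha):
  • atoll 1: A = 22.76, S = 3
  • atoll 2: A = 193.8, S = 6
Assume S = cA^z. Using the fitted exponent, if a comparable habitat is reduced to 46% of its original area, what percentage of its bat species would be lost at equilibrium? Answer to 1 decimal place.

22.2%

z = ln(6/3) / ln(193.8/22.76) = 0.6931 / 2.1418 = 0.3236
S_new/S_old = (A_new/A_old)^z = 0.46^0.3236 = exp(0.3236 × -0.7765) = 0.7778
Fraction lost = 1 − 0.7778 = 0.2222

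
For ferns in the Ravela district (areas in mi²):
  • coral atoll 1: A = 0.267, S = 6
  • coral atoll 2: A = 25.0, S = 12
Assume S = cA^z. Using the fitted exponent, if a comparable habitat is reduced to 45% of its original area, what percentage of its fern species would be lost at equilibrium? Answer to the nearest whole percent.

z = ln(12/6) / ln(25/0.267) = 0.6931 / 4.5394 = 0.1527
S_new/S_old = (A_new/A_old)^z = 0.45^0.1527 = exp(0.1527 × -0.7985) = 0.8852
Fraction lost = 1 − 0.8852 = 0.1148

11%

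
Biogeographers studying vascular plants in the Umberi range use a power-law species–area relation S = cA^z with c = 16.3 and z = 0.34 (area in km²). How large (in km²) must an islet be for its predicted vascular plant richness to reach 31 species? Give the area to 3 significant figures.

31 = 16.3 × A^0.34  ⇒  A^0.34 = 31/16.3 = 1.902
ln A = ln(1.902) / 0.34 = 0.6428 / 0.34 = 1.8907
A = e^1.8907 ≈ 6.624 km²

6.62 km²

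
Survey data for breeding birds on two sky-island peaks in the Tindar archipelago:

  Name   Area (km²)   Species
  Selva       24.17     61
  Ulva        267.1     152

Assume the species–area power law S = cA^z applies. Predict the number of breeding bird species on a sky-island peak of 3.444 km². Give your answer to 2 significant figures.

z = ln(152/61) / ln(267.1/24.17) = 0.9130 / 2.4025 = 0.3800
c = 61 / 24.17^0.3800 = 61 / 3.355 = 18.18
S₃ = 18.18 × 3.444^0.3800 = 18.18 × 1.6 ≈ 29.09

29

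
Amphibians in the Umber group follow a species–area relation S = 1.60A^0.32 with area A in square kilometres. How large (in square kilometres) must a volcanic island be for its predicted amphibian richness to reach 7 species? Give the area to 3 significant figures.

101 square kilometres

7 = 1.6 × A^0.32  ⇒  A^0.32 = 7/1.6 = 4.375
ln A = ln(4.375) / 0.32 = 1.4759 / 0.32 = 4.6122
A = e^4.6122 ≈ 100.7 square kilometres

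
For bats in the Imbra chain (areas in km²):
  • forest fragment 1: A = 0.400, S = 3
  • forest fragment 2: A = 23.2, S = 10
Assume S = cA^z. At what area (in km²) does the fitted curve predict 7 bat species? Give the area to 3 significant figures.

6.97 km²

z = ln(10/3) / ln(23.2/0.4) = 1.2040 / 4.0604 = 0.2965
c = 3 / 0.4^0.2965 = 3 / 0.7621 = 3.937
A = (7/3.937)^(1/0.2965) ⇒ ln A = ln(1.778)/0.2965 = 1.9413
A = e^1.9413 ≈ 6.967 km²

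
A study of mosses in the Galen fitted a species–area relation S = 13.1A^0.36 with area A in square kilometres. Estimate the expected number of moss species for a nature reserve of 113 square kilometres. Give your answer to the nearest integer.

S = 13.1 × 113^0.36
ln S = ln 13.1 + 0.36 × ln 113 = 2.5726 + 0.36 × 4.7274 = 4.2745
S = e^4.2745 ≈ 71.84

72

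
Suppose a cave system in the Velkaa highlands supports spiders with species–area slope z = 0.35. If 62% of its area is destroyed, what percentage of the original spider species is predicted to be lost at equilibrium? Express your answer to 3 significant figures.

S_new/S_old = (A_new/A_old)^z = 0.38^0.35
= exp(0.35 × ln 0.38) = exp(0.35 × -0.9676) = exp(-0.3387) ≈ 0.7127
Fraction lost = 1 − 0.7127 = 0.2873

28.7%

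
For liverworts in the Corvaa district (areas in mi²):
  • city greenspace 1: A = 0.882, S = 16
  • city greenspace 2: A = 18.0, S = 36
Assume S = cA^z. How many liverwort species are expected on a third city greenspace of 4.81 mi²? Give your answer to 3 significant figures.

z = ln(36/16) / ln(18/0.882) = 0.8109 / 3.0159 = 0.2689
c = 16 / 0.882^0.2689 = 16 / 0.9668 = 16.55
S₃ = 16.55 × 4.81^0.2689 = 16.55 × 1.526 ≈ 25.25

25.2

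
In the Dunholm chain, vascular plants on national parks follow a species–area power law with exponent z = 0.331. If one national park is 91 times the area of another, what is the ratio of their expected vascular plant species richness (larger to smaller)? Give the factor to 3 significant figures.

S₂/S₁ = (A₂/A₁)^z = 91^0.331
ln(S₂/S₁) = 0.331 × ln 91 = 0.331 × 4.5109 = 1.4931
S₂/S₁ = e^1.4931 ≈ 4.451

4.45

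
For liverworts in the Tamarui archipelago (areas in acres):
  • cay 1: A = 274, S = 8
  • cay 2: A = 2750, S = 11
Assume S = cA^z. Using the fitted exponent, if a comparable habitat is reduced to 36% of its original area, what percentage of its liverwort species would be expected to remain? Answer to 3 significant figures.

z = ln(11/8) / ln(2750/274) = 0.3185 / 2.3062 = 0.1381
S_new/S_old = (A_new/A_old)^z = 0.36^0.1381 = exp(0.1381 × -1.0217) = 0.8684

86.8%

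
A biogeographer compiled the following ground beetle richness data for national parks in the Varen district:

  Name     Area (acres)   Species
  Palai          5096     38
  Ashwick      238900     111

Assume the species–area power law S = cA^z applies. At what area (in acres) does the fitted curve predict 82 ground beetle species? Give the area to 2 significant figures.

z = ln(111/38) / ln(238900/5096) = 1.0719 / 3.8476 = 0.2786
c = 38 / 5096^0.2786 = 38 / 10.79 = 3.523
A = (82/3.523)^(1/0.2786) ⇒ ln A = ln(23.27)/0.2786 = 11.2969
A = e^11.2969 ≈ 80572 acres

81000 acres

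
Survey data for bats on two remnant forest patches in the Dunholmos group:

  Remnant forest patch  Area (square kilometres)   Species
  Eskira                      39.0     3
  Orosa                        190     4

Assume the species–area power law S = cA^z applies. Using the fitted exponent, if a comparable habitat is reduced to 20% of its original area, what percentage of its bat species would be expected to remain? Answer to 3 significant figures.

z = ln(4/3) / ln(190/39) = 0.2877 / 1.5835 = 0.1817
S_new/S_old = (A_new/A_old)^z = 0.2^0.1817 = exp(0.1817 × -1.6094) = 0.7465

74.6%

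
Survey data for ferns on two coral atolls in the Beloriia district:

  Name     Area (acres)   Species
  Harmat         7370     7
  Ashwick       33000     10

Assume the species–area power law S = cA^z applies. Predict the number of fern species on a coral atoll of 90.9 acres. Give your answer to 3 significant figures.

z = ln(10/7) / ln(33000/7370) = 0.3567 / 1.4991 = 0.2379
c = 7 / 7370^0.2379 = 7 / 8.321 = 0.8412
S₃ = 0.8412 × 90.9^0.2379 = 0.8412 × 2.924 ≈ 2.46

2.46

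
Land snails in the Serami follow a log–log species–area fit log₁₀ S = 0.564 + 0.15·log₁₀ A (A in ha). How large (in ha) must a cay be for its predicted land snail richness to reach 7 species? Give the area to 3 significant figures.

74.8 ha

7 = 3.664 × A^0.15  ⇒  A^0.15 = 7/3.664 = 1.91
ln A = ln(1.91) / 0.15 = 0.6473 / 0.15 = 4.3150
A = e^4.3150 ≈ 74.81 ha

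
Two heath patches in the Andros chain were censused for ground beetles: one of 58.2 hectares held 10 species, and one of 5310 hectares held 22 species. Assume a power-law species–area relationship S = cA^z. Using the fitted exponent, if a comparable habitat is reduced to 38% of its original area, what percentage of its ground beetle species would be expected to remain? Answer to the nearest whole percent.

84%

z = ln(22/10) / ln(5310/58.2) = 0.7885 / 4.5135 = 0.1747
S_new/S_old = (A_new/A_old)^z = 0.38^0.1747 = exp(0.1747 × -0.9676) = 0.8445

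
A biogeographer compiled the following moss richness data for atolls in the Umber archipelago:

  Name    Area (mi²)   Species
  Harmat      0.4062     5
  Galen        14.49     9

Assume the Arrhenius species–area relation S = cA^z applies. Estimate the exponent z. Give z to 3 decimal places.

0.164

Taking logs: ln S = ln c + z ln A, so z = (ln S₂ − ln S₁)/(ln A₂ − ln A₁).
z = ln(9/5) / ln(14.49/0.4062) = ln(1.8) / ln(35.67) = 0.5878 / 3.5744 = 0.1644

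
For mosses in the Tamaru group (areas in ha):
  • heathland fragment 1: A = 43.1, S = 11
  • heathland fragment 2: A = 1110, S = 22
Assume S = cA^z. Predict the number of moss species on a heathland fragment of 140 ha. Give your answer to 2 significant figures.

z = ln(22/11) / ln(1110/43.1) = 0.6931 / 3.2486 = 0.2134
c = 11 / 43.1^0.2134 = 11 / 2.232 = 4.928
S₃ = 4.928 × 140^0.2134 = 4.928 × 2.87 ≈ 14.14

14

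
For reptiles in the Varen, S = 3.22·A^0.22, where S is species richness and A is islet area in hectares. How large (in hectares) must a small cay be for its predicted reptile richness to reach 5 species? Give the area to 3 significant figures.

5 = 3.22 × A^0.22  ⇒  A^0.22 = 5/3.22 = 1.553
ln A = ln(1.553) / 0.22 = 0.4401 / 0.22 = 2.0003
A = e^2.0003 ≈ 7.391 hectares

7.39 hectares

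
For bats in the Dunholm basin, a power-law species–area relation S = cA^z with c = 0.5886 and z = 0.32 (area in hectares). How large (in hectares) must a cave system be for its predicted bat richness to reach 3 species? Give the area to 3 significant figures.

3 = 0.5886 × A^0.32  ⇒  A^0.32 = 3/0.5886 = 5.097
ln A = ln(5.097) / 0.32 = 1.6286 / 0.32 = 5.0894
A = e^5.0894 ≈ 162.3 hectares

162 hectares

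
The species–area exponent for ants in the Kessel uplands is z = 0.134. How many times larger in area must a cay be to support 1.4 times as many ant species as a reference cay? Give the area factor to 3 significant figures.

12.3

(A₂/A₁)^0.134 = 1.4, so A₂/A₁ = 1.4^(1/0.134) = 1.4^7.463
ln(A₂/A₁) = ln 1.4 / 0.134 = 0.3365 / 0.134 = 2.5110
A₂/A₁ = e^2.5110 ≈ 12.32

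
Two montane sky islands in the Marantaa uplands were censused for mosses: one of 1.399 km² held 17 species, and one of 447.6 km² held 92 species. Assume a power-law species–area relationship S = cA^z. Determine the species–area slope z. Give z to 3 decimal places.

0.293

Taking logs: ln S = ln c + z ln A, so z = (ln S₂ − ln S₁)/(ln A₂ − ln A₁).
z = ln(92/17) / ln(447.6/1.399) = ln(5.412) / ln(319.9) = 1.6886 / 5.7681 = 0.2927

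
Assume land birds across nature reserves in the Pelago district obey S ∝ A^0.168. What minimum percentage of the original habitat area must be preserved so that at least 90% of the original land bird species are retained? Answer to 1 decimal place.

53.4%

Need (A_new/A_old)^0.168 = 0.9, so A_new/A_old = 0.9^(1/0.168) = 0.9^5.952
ln(A_new/A_old) = ln 0.9 / 0.168 = -0.1054 / 0.168 = -0.6271
A_new/A_old = e^-0.6271 ≈ 0.5341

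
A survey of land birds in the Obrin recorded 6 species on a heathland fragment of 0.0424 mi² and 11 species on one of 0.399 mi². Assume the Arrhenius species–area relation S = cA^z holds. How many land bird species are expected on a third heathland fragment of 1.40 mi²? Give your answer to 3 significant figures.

15.4

z = ln(11/6) / ln(0.399/0.0424) = 0.6061 / 2.2418 = 0.2704
c = 6 / 0.0424^0.2704 = 6 / 0.4255 = 14.1
S₃ = 14.1 × 1.4^0.2704 = 14.1 × 1.095 ≈ 15.45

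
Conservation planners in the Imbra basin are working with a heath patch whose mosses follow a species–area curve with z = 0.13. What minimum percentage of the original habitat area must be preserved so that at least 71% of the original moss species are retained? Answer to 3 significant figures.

Need (A_new/A_old)^0.13 = 0.71, so A_new/A_old = 0.71^(1/0.13) = 0.71^7.692
ln(A_new/A_old) = ln 0.71 / 0.13 = -0.3425 / 0.13 = -2.6345
A_new/A_old = e^-2.6345 ≈ 0.07175

7.18%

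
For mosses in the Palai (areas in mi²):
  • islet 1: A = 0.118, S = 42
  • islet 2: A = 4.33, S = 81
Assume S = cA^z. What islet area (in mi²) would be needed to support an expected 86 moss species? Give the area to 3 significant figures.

z = ln(81/42) / ln(4.33/0.118) = 0.6568 / 3.6026 = 0.1823
c = 42 / 0.118^0.1823 = 42 / 0.6773 = 62.01
A = (86/62.01)^(1/0.1823) ⇒ ln A = ln(1.387)/0.1823 = 1.7941
A = e^1.7941 ≈ 6.014 mi²

6.01 mi²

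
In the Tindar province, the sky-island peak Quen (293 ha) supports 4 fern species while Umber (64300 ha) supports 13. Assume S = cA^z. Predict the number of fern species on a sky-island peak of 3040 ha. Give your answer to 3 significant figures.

6.67

z = ln(13/4) / ln(64300/293) = 1.1787 / 5.3911 = 0.2186
c = 4 / 293^0.2186 = 4 / 3.462 = 1.155
S₃ = 1.155 × 3040^0.2186 = 1.155 × 5.774 ≈ 6.671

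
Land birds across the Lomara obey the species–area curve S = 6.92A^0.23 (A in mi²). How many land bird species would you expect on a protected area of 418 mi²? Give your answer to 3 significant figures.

27.7

S = 6.92 × 418^0.23
ln S = ln 6.92 + 0.23 × ln 418 = 1.9344 + 0.23 × 6.0355 = 3.3226
S = e^3.3226 ≈ 27.73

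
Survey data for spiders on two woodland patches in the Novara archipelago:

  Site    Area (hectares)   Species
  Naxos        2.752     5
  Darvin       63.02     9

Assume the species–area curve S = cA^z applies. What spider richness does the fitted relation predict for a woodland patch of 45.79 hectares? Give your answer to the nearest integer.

8

z = ln(9/5) / ln(63.02/2.752) = 0.5878 / 3.1311 = 0.1877
c = 5 / 2.752^0.1877 = 5 / 1.209 = 4.135
S₃ = 4.135 × 45.79^0.1877 = 4.135 × 2.05 ≈ 8.476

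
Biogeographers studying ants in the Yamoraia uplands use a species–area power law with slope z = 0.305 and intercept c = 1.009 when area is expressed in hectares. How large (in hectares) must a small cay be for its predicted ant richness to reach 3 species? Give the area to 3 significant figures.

3 = 1.009 × A^0.305  ⇒  A^0.305 = 3/1.009 = 2.973
ln A = ln(2.973) / 0.305 = 1.0897 / 0.305 = 3.5726
A = e^3.5726 ≈ 35.61 hectares

35.6 hectares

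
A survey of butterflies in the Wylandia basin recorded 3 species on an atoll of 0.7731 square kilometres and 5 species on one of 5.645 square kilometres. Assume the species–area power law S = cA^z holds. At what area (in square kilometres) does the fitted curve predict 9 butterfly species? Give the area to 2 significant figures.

56 square kilometres

z = ln(5/3) / ln(5.645/0.7731) = 0.5108 / 1.9881 = 0.2569
c = 3 / 0.7731^0.2569 = 3 / 0.936 = 3.205
A = (9/3.205)^(1/0.2569) ⇒ ln A = ln(2.808)/0.2569 = 4.0184
A = e^4.0184 ≈ 55.61 square kilometres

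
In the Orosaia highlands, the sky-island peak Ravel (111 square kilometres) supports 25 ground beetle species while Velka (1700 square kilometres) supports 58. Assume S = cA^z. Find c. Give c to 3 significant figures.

z = ln(S₂/S₁) / ln(A₂/A₁) = ln(58/25) / ln(1700/111) = 0.8416 / 2.7289 = 0.3084
c = S₁ / A₁^z = 25 / 111^0.3084 = 25 / 4.273 = 5.85

5.85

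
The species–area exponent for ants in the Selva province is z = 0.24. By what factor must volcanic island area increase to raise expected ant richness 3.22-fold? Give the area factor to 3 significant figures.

131

(A₂/A₁)^0.24 = 3.22, so A₂/A₁ = 3.22^(1/0.24) = 3.22^4.167
ln(A₂/A₁) = ln 3.22 / 0.24 = 1.1694 / 0.24 = 4.8724
A₂/A₁ = e^4.8724 ≈ 130.6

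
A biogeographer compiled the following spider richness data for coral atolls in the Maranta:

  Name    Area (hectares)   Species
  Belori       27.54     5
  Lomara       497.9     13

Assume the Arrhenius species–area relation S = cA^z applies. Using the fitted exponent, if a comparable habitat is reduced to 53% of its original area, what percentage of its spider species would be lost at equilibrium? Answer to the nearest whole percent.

19%

z = ln(13/5) / ln(497.9/27.54) = 0.9555 / 2.8948 = 0.3301
S_new/S_old = (A_new/A_old)^z = 0.53^0.3301 = exp(0.3301 × -0.6349) = 0.8109
Fraction lost = 1 − 0.8109 = 0.1891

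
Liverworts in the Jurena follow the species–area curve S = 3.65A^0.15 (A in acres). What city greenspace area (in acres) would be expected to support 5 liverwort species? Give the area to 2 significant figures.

5 = 3.65 × A^0.15  ⇒  A^0.15 = 5/3.65 = 1.37
ln A = ln(1.37) / 0.15 = 0.3147 / 0.15 = 2.0981
A = e^2.0981 ≈ 8.15 acres

8.2 acres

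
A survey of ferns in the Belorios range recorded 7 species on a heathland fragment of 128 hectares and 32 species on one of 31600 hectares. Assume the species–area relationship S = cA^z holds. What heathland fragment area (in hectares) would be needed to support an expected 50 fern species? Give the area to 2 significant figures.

z = ln(32/7) / ln(31600/128) = 1.5198 / 5.5089 = 0.2759
c = 7 / 128^0.2759 = 7 / 3.814 = 1.835
A = (50/1.835)^(1/0.2759) ⇒ ln A = ln(27.24)/0.2759 = 11.9786
A = e^11.9786 ≈ 159303 hectares

160000 hectares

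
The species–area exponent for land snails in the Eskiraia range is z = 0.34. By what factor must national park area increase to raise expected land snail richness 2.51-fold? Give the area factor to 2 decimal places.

14.98

(A₂/A₁)^0.34 = 2.51, so A₂/A₁ = 2.51^(1/0.34) = 2.51^2.941
ln(A₂/A₁) = ln 2.51 / 0.34 = 0.9203 / 0.34 = 2.7067
A₂/A₁ = e^2.7067 ≈ 14.98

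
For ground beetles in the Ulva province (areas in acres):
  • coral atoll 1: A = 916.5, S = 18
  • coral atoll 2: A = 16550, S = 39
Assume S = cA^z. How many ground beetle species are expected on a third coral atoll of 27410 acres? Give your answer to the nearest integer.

45

z = ln(39/18) / ln(16550/916.5) = 0.7732 / 2.8936 = 0.2672
c = 18 / 916.5^0.2672 = 18 / 6.187 = 2.909
S₃ = 2.909 × 27410^0.2672 = 2.909 × 15.34 ≈ 44.63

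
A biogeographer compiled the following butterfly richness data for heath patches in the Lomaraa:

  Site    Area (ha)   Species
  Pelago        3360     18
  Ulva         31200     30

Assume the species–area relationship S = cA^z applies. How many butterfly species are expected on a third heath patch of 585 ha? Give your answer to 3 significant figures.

12.1

z = ln(30/18) / ln(31200/3360) = 0.5108 / 2.2285 = 0.2292
c = 18 / 3360^0.2292 = 18 / 6.432 = 2.799
S₃ = 2.799 × 585^0.2292 = 2.799 × 4.308 ≈ 12.06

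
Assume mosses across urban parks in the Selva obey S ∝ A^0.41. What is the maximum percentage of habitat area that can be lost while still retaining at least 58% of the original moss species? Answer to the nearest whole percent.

74%

Need (A_new/A_old)^0.41 = 0.58, so A_new/A_old = 0.58^(1/0.41) = 0.58^2.439
ln(A_new/A_old) = ln 0.58 / 0.41 = -0.5447 / 0.41 = -1.3286
A_new/A_old = e^-1.3286 ≈ 0.2648
Fraction that can be lost = 1 − 0.2648 = 0.7352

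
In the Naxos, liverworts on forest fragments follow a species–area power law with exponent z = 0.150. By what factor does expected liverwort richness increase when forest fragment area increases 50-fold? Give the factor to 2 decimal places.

S₂/S₁ = (A₂/A₁)^z = 50^0.15
ln(S₂/S₁) = 0.15 × ln 50 = 0.15 × 3.9120 = 0.5868
S₂/S₁ = e^0.5868 ≈ 1.798

1.80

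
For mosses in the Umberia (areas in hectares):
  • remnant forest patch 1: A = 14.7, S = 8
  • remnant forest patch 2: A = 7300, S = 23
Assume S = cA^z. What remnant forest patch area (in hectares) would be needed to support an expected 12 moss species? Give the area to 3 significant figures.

159 hectares

z = ln(23/8) / ln(7300/14.7) = 1.0561 / 6.2078 = 0.1701
c = 8 / 14.7^0.1701 = 8 / 1.58 = 5.064
A = (12/5.064)^(1/0.1701) ⇒ ln A = ln(2.37)/0.1701 = 5.0713
A = e^5.0713 ≈ 159.4 hectares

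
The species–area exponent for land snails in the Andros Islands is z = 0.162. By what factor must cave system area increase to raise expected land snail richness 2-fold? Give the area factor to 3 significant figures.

72.1

(A₂/A₁)^0.162 = 2, so A₂/A₁ = 2^(1/0.162) = 2^6.173
ln(A₂/A₁) = ln 2 / 0.162 = 0.6931 / 0.162 = 4.2787
A₂/A₁ = e^4.2787 ≈ 72.15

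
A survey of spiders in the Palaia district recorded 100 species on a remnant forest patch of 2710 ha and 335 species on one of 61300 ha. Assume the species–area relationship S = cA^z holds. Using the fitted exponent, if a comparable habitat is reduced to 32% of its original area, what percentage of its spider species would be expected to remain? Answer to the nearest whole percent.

64%

z = ln(335/100) / ln(61300/2710) = 1.2090 / 3.1188 = 0.3876
S_new/S_old = (A_new/A_old)^z = 0.32^0.3876 = exp(0.3876 × -1.1394) = 0.643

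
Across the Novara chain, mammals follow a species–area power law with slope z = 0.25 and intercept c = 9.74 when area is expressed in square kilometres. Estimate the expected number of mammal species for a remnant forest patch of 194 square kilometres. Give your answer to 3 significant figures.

36.4

S = 9.74 × 194^0.25
ln S = ln 9.74 + 0.25 × ln 194 = 2.2762 + 0.25 × 5.2679 = 3.5932
S = e^3.5932 ≈ 36.35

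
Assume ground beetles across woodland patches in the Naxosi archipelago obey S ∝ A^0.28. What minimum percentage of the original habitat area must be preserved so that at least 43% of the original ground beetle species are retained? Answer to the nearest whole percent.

5%

Need (A_new/A_old)^0.28 = 0.43, so A_new/A_old = 0.43^(1/0.28) = 0.43^3.571
ln(A_new/A_old) = ln 0.43 / 0.28 = -0.8440 / 0.28 = -3.0142
A_new/A_old = e^-3.0142 ≈ 0.04909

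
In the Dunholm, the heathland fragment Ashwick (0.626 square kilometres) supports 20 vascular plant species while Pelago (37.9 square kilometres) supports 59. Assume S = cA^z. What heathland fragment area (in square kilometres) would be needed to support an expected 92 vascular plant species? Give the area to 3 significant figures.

z = ln(59/20) / ln(37.9/0.626) = 1.0818 / 4.1034 = 0.2636
c = 20 / 0.626^0.2636 = 20 / 0.8838 = 22.63
A = (92/22.63)^(1/0.2636) ⇒ ln A = ln(4.066)/0.2636 = 5.3200
A = e^5.3200 ≈ 204.4 square kilometres

204 square kilometres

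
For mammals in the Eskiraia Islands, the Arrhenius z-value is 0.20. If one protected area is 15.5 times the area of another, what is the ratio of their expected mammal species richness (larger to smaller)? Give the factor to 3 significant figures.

S₂/S₁ = (A₂/A₁)^z = 15.5^0.2
ln(S₂/S₁) = 0.2 × ln 15.5 = 0.2 × 2.7408 = 0.5482
S₂/S₁ = e^0.5482 ≈ 1.73

1.73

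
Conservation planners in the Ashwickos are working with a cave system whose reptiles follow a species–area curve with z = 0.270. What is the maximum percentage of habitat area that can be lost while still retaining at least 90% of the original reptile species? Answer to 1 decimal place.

Need (A_new/A_old)^0.27 = 0.9, so A_new/A_old = 0.9^(1/0.27) = 0.9^3.704
ln(A_new/A_old) = ln 0.9 / 0.27 = -0.1054 / 0.27 = -0.3902
A_new/A_old = e^-0.3902 ≈ 0.6769
Fraction that can be lost = 1 − 0.6769 = 0.3231

32.3%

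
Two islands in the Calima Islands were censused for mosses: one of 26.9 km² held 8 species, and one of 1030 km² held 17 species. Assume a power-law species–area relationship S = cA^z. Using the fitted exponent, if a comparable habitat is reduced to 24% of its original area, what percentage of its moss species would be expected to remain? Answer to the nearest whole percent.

74%

z = ln(17/8) / ln(1030/26.9) = 0.7538 / 3.6452 = 0.2068
S_new/S_old = (A_new/A_old)^z = 0.24^0.2068 = exp(0.2068 × -1.4271) = 0.7445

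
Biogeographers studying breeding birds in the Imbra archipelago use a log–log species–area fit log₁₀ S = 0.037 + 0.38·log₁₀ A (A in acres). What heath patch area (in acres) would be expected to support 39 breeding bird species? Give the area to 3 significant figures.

12300 acres

39 = 1.089 × A^0.38  ⇒  A^0.38 = 39/1.089 = 35.81
ln A = ln(35.81) / 0.38 = 3.5784 / 0.38 = 9.4168
A = e^9.4168 ≈ 12293 acres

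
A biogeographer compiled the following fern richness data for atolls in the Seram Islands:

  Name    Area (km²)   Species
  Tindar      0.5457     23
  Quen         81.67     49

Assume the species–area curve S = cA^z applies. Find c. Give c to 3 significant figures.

25.2

z = ln(S₂/S₁) / ln(A₂/A₁) = ln(49/23) / ln(81.67/0.5457) = 0.7563 / 5.0084 = 0.1510
c = S₁ / A₁^z = 23 / 0.5457^0.1510 = 23 / 0.9126 = 25.2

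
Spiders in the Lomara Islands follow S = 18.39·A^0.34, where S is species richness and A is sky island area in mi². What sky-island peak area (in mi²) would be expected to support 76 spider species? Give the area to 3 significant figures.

76 = 18.39 × A^0.34  ⇒  A^0.34 = 76/18.39 = 4.133
ln A = ln(4.133) / 0.34 = 1.4189 / 0.34 = 4.1733
A = e^4.1733 ≈ 64.93 mi²

64.9 mi²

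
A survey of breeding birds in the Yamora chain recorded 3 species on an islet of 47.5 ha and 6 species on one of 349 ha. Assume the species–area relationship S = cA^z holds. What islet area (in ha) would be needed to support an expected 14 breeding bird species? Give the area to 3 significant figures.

4000 ha

z = ln(6/3) / ln(349/47.5) = 0.6931 / 1.9943 = 0.3476
c = 3 / 47.5^0.3476 = 3 / 3.826 = 0.7841
A = (14/0.7841)^(1/0.3476) ⇒ ln A = ln(17.85)/0.3476 = 8.2929
A = e^8.2929 ≈ 3996 ha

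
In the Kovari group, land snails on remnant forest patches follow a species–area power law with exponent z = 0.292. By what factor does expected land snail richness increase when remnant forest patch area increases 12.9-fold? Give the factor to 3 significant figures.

2.11

S₂/S₁ = (A₂/A₁)^z = 12.9^0.292
ln(S₂/S₁) = 0.292 × ln 12.9 = 0.292 × 2.5572 = 0.7467
S₂/S₁ = e^0.7467 ≈ 2.11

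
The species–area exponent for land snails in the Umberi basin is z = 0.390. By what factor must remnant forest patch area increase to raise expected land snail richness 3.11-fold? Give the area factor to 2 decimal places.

18.34

(A₂/A₁)^0.39 = 3.11, so A₂/A₁ = 3.11^(1/0.39) = 3.11^2.564
ln(A₂/A₁) = ln 3.11 / 0.39 = 1.1346 / 0.39 = 2.9093
A₂/A₁ = e^2.9093 ≈ 18.34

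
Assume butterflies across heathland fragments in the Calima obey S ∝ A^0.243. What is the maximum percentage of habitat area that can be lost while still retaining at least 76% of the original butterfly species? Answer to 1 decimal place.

67.7%

Need (A_new/A_old)^0.243 = 0.76, so A_new/A_old = 0.76^(1/0.243) = 0.76^4.115
ln(A_new/A_old) = ln 0.76 / 0.243 = -0.2744 / 0.243 = -1.1294
A_new/A_old = e^-1.1294 ≈ 0.3232
Fraction that can be lost = 1 − 0.3232 = 0.6768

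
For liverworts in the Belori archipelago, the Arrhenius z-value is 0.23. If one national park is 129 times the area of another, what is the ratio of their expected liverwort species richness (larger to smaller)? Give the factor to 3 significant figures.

S₂/S₁ = (A₂/A₁)^z = 129^0.23
ln(S₂/S₁) = 0.23 × ln 129 = 0.23 × 4.8598 = 1.1178
S₂/S₁ = e^1.1178 ≈ 3.058

3.06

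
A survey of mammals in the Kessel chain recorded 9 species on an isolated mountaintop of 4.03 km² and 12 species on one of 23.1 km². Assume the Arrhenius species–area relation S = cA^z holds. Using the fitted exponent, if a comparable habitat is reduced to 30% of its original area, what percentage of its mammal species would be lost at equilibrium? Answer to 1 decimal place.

z = ln(12/9) / ln(23.1/4.03) = 0.2877 / 1.7461 = 0.1648
S_new/S_old = (A_new/A_old)^z = 0.3^0.1648 = exp(0.1648 × -1.2040) = 0.8201
Fraction lost = 1 − 0.8201 = 0.1799

18.0%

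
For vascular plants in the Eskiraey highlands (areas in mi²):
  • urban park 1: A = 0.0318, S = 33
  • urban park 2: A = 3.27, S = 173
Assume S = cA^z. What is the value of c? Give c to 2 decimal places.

113.25

z = ln(S₂/S₁) / ln(A₂/A₁) = ln(173/33) / ln(3.27/0.0318) = 1.6568 / 4.6331 = 0.3576
c = S₁ / A₁^z = 33 / 0.0318^0.3576 = 33 / 0.2914 = 113.3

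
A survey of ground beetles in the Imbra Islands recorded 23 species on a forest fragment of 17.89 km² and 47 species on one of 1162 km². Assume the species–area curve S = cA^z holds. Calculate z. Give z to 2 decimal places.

Taking logs: ln S = ln c + z ln A, so z = (ln S₂ − ln S₁)/(ln A₂ − ln A₁).
z = ln(47/23) / ln(1162/17.89) = ln(2.043) / ln(64.95) = 0.7147 / 4.1737 = 0.1712

0.17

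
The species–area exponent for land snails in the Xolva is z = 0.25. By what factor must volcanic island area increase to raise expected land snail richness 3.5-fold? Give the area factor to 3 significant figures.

(A₂/A₁)^0.25 = 3.5, so A₂/A₁ = 3.5^(1/0.25) = 3.5^4
ln(A₂/A₁) = ln 3.5 / 0.25 = 1.2528 / 0.25 = 5.0111
A₂/A₁ = e^5.0111 ≈ 150.1

150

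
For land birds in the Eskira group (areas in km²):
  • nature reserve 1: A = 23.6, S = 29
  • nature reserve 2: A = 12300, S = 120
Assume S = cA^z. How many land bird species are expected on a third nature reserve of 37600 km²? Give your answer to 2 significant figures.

z = ln(120/29) / ln(12300/23.6) = 1.4202 / 6.2561 = 0.2270
c = 29 / 23.6^0.2270 = 29 / 2.05 = 14.15
S₃ = 14.15 × 37600^0.2270 = 14.15 × 10.93 ≈ 154.6

150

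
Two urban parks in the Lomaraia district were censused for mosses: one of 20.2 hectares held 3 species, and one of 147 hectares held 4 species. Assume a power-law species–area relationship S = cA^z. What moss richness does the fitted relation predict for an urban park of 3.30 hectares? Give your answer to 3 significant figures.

z = ln(4/3) / ln(147/20.2) = 0.2877 / 1.9847 = 0.1449
c = 3 / 20.2^0.1449 = 3 / 1.546 = 1.941
S₃ = 1.941 × 3.3^0.1449 = 1.941 × 1.189 ≈ 2.307

2.31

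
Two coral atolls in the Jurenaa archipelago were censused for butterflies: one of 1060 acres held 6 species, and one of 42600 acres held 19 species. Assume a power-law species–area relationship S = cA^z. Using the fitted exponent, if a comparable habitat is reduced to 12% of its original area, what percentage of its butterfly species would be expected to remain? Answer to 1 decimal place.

z = ln(19/6) / ln(42600/1060) = 1.1527 / 3.6936 = 0.3121
S_new/S_old = (A_new/A_old)^z = 0.12^0.3121 = exp(0.3121 × -2.1203) = 0.516

51.6%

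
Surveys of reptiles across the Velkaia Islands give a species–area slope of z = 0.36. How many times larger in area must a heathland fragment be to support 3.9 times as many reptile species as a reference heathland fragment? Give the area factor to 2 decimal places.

43.84

(A₂/A₁)^0.36 = 3.9, so A₂/A₁ = 3.9^(1/0.36) = 3.9^2.778
ln(A₂/A₁) = ln 3.9 / 0.36 = 1.3610 / 0.36 = 3.7805
A₂/A₁ = e^3.7805 ≈ 43.84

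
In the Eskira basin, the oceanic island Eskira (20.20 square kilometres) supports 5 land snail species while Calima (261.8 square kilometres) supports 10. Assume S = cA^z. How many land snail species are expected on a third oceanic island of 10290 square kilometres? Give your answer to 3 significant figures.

27.0

z = ln(10/5) / ln(261.8/20.2) = 0.6931 / 2.5619 = 0.2706
c = 5 / 20.2^0.2706 = 5 / 2.255 = 2.217
S₃ = 2.217 × 10290^0.2706 = 2.217 × 12.18 ≈ 27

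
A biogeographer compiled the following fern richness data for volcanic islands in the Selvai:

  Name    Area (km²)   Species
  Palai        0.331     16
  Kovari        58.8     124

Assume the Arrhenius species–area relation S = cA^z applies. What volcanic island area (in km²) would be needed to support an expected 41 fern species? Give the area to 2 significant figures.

z = ln(124/16) / ln(58.8/0.331) = 2.0477 / 5.1798 = 0.3953
c = 16 / 0.331^0.3953 = 16 / 0.6459 = 24.77
A = (41/24.77)^(1/0.3953) ⇒ ln A = ln(1.655)/0.3953 = 1.2746
A = e^1.2746 ≈ 3.577 km²

3.6 km²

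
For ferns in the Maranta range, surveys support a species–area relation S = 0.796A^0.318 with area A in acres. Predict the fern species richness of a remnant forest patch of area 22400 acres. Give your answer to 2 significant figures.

S = 0.796 × 22400^0.318 = 0.796 × 24.18 ≈ 19.24

19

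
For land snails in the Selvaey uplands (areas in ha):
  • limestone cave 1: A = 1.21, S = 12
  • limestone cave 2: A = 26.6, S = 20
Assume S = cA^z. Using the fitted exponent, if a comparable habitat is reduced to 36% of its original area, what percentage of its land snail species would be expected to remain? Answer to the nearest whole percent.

84%

z = ln(20/12) / ln(26.6/1.21) = 0.5108 / 3.0903 = 0.1653
S_new/S_old = (A_new/A_old)^z = 0.36^0.1653 = exp(0.1653 × -1.0217) = 0.8446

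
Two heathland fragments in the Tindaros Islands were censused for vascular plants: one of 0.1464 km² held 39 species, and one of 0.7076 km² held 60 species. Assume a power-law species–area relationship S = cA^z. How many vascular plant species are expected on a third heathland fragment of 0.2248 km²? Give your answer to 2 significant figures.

44

z = ln(60/39) / ln(0.7076/0.1464) = 0.4308 / 1.5755 = 0.2734
c = 39 / 0.1464^0.2734 = 39 / 0.5913 = 65.95
S₃ = 65.95 × 0.2248^0.2734 = 65.95 × 0.6649 ≈ 43.85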